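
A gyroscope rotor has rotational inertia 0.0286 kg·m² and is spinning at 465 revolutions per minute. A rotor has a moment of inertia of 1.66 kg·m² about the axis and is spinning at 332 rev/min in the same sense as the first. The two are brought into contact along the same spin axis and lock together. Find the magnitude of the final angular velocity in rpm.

|ω_f| ≈ 334 rpm

The coupling torques are internal; angular momentum about the shared axis is conserved.
Taking A's sense as positive: L = (0.02860)(465) + (1.660)(332) = 564.4 kg·m²·rpm.
Combined I = 0.02860 + 1.660 = 1.689 kg·m².
ω_f = L / I = 564.4 / 1.689 = 334.3 rpm.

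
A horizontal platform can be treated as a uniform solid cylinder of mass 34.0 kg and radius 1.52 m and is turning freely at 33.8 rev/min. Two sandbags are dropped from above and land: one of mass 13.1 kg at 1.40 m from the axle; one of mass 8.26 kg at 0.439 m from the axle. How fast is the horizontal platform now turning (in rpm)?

No external torque acts about the axle; L_before = L_after.
I_p = ½(34.0)(1.52)² = 39.28 kg·m².
Added inertia Σmr² = (13.1)(1.40)² + (8.26)(0.439)² = 27.27 kg·m²; I_f = 39.28 + 27.27 = 66.54 kg·m².
ω_f = I_p ω_i / I_f = (39.28)(33.8) / 66.54 = 19.95 rpm.

ω_f ≈ 19.9 rpm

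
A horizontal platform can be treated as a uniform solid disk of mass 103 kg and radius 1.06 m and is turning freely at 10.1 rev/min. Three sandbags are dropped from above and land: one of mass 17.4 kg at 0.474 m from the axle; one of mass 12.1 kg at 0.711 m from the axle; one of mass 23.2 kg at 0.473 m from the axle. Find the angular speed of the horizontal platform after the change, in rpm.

No external torque acts about the axle; L_before = L_after.
I_p = ½(103)(1.06)² = 57.87 kg·m².
Added inertia Σmr² = (17.4)(0.474)² + (12.1)(0.711)² + (23.2)(0.473)² = 15.22 kg·m²; I_f = 57.87 + 15.22 = 73.08 kg·m².
ω_f = I_p ω_i / I_f = (57.87)(10.1) / 73.08 = 7.997 rpm.

ω_f ≈ 8.00 rpm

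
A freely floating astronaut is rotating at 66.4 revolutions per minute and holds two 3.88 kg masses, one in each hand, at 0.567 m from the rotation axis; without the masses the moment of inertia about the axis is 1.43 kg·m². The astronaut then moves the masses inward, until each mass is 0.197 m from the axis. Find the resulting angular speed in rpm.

With no external torque about the axis, L is conserved: I₁ω₁ = I₂ω₂.
I₁ = 1.43 + 2(3.88)(0.567)² = 3.925 kg·m²; I₂ = 1.43 + 2(3.88)(0.197)² = 1.731 kg·m².
ω₂ = I₁ω₁ / I₂ = (3.925)(66.4 rpm) / (1.731) = 150.5 rpm.

ω₂ ≈ 151 rpm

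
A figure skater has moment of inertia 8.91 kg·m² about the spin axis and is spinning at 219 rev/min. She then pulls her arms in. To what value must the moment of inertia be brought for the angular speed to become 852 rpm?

No external torque acts about the spin axis, so angular momentum is conserved.
I₂ = I₁ω₁ / ω₂ = (8.91)(219) / (852) = 2.290 kg·m².

I₂ ≈ 2.29 kg·m²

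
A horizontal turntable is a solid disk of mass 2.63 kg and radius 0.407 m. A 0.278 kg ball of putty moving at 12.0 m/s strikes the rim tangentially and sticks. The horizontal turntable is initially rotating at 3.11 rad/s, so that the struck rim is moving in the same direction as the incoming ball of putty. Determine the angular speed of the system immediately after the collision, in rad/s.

The axle reaction passes through the axle and exerts no torque about it; angular momentum about the axle is conserved through the impact.
I_p = ½(2.63)(0.407)² = 0.2178 kg·m². Taking the sense of the ball of putty's angular momentum as positive, L_{ball} = m v R = (0.278)(12.0)(0.407) = 1.358 kg·m²/s.
L_i = +I_p ω_p + m v R = +(0.2178)(3.11) + 1.358 = 2.035 kg·m²/s.
After sticking, I_f = I_p + m R² = 0.2178 + (0.278)(0.407)² = 0.2639 kg·m².
ω_f = L_i / I_f = 2.035 / 0.2639 = 7.713 rad/s.

|ω_f| ≈ 7.71 rad/s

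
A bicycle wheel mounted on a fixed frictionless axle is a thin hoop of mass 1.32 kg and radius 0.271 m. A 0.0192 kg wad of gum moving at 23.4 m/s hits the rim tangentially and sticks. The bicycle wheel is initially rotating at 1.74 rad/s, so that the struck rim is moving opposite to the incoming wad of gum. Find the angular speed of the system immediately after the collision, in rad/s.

About the axle the impulsive forces during the collision are internal, so angular momentum about that axis is conserved.
I_p = (1.32)(0.271)² = 0.09694 kg·m². Taking the sense of the wad of gum's angular momentum as positive, L_{wad} = m v R = (0.0192)(23.4)(0.271) = 0.1218 kg·m²/s.
L_i = −I_p ω_p + m v R = −(0.09694)(1.74) + 0.1218 = -0.04692 kg·m²/s.
After sticking, I_f = I_p + m R² = 0.09694 + (0.0192)(0.271)² = 0.09835 kg·m².
ω_f = L_i / I_f = -0.04692 / 0.09835 = -0.4771 rad/s.

|ω_f| ≈ 0.477 rad/s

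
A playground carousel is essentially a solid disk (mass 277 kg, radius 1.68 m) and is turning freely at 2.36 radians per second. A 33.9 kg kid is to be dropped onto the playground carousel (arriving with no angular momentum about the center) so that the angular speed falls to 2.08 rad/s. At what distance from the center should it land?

The added mass arrives with no angular momentum about the center, and any external torque about the center is negligible, so the system's angular momentum is conserved.
I_p = ½(277)(1.68)² = 390.9 kg·m².
I_p ω_i = (I_p + m r²) ω_f ⇒ m r² = I_p(ω_i/ω_f − 1) = 390.9(2.36/2.08 − 1) = 52.62 kg·m².
r = √(52.62/33.9) = 1.246 m.

r ≈ 1.25 m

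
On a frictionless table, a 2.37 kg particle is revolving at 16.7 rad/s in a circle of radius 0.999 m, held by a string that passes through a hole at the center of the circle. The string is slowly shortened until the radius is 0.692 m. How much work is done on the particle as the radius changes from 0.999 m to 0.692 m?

The constraining force is radial, so m r² ω about the center is conserved.
ω₂ = ω₁ (r₁/r₂)² = (16.7)(0.999/0.692)² = 34.80 rad/s.
W = ΔKE = ½m(v₂² − v₁²) = 357.6 J.

W ≈ 358 J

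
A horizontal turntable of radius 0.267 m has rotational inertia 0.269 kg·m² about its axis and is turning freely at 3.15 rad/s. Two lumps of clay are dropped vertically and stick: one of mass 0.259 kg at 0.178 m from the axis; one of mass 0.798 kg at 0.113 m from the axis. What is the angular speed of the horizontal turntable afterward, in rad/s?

ω_f ≈ 2.95 rad/s

The added mass arrives with no angular momentum about the axis, and any external torque about the axis is negligible, so the system's angular momentum is conserved.
Added inertia Σmr² = (0.259)(0.178)² + (0.798)(0.113)² = 0.01840 kg·m²; I_f = 0.2690 + 0.01840 = 0.2874 kg·m².
ω_f = I_p ω_i / I_f = (0.2690)(3.15) / 0.2874 = 2.948 rad/s.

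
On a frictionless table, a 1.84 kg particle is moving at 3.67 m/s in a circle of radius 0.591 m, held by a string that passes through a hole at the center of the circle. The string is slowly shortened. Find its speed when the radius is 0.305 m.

v₂ ≈ 7.11 m/s

The only horizontal force on the mass is along the cord (radial), so it exerts no torque about the hole and angular momentum m v r is conserved.
v₂ = v₁ r₁ / r₂ = (3.67)(0.591) / (0.305) = 7.111 m/s.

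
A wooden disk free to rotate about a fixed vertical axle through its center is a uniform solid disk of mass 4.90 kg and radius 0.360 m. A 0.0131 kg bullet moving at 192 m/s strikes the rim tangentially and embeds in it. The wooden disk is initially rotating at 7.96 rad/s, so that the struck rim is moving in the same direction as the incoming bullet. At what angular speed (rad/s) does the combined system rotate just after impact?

The axle reaction passes through the axle and exerts no torque about it; angular momentum about the axle is conserved through the impact.
I_p = ½(4.90)(0.360)² = 0.3175 kg·m². Taking the sense of the bullet's angular momentum as positive, L_{bullet} = m v R = (0.0131)(192)(0.360) = 0.9055 kg·m²/s.
L_i = +I_p ω_p + m v R = +(0.3175)(7.96) + 0.9055 = 3.433 kg·m²/s.
After sticking, I_f = I_p + m R² = 0.3175 + (0.0131)(0.360)² = 0.3192 kg·m².
ω_f = L_i / I_f = 3.433 / 0.3192 = 10.75 rad/s.

|ω_f| ≈ 10.8 rad/s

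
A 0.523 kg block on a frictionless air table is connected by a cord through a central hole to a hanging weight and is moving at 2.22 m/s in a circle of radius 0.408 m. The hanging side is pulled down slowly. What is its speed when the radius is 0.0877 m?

v₂ ≈ 10.3 m/s

The only horizontal force on the mass is along the cord (radial), so it exerts no torque about the hole and angular momentum m v r is conserved.
v₂ = v₁ r₁ / r₂ = (2.22)(0.408) / (0.0877) = 10.33 m/s.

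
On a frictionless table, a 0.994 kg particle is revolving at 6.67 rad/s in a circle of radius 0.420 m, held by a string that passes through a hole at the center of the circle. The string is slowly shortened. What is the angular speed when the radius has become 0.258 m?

No torque about the axis ⇒ m r₁² ω₁ = m r₂² ω₂.
ω₂ = ω₁ (r₁/r₂)² = (6.67)(0.420/0.258)² = 17.68 rad/s.

ω₂ ≈ 17.7 rad/s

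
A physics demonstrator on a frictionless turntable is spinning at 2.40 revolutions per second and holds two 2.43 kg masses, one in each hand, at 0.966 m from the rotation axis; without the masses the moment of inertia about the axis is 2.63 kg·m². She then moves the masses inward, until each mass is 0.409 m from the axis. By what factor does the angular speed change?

No external torque acts about the spin axis, so angular momentum is conserved.
I₁ = 2.63 + 2(2.43)(0.966)² = 7.165 kg·m²; I₂ = 2.63 + 2(2.43)(0.409)² = 3.443 kg·m².
ω₂/ω₁ = I₁/I₂ = 7.165 / 3.443 = 2.081.

ω₂/ω₁ ≈ 2.08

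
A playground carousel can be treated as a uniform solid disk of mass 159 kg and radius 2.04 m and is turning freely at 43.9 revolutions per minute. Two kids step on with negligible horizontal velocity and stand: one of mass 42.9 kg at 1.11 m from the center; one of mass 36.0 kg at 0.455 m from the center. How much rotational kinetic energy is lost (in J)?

energy lost ≈ 539 J

No external torque acts about the center; L_before = L_after.
I_p = ½(159)(2.04)² = 330.8 kg·m².
Added inertia Σmr² = (42.9)(1.11)² + (36.0)(0.455)² = 60.31 kg·m²; I_f = 330.8 + 60.31 = 391.2 kg·m².
ω_f = I_p ω_i / I_f = (330.8)(43.9) / 391.2 = 37.13 rpm.
KE_i = ½(330.8)(4.597 rad/s)² = 3496 J; KE_f = ½(391.2)(3.888)² = 2957 J.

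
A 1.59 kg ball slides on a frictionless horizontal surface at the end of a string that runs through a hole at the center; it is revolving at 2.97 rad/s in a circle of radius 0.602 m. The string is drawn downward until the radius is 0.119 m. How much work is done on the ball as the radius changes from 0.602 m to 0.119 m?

W ≈ 62.5 J

No torque about the axis ⇒ m r₁² ω₁ = m r₂² ω₂.
ω₂ = ω₁ (r₁/r₂)² = (2.97)(0.602/0.119)² = 76.01 rad/s.
W = ΔKE = ½m(v₂² − v₁²) = 62.50 J.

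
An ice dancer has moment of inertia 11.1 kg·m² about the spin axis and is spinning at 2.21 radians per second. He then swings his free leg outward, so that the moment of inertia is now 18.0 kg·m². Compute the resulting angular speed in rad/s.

ω₂ ≈ 1.36 rad/s

No external torque acts about the spin axis, so angular momentum is conserved.
ω₂ = I₁ω₁ / I₂ = (11.10)(2.21 rad/s) / (18.00) = 1.363 rad/s.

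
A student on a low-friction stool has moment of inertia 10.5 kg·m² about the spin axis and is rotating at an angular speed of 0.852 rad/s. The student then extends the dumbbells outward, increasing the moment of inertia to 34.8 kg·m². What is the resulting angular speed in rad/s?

ω₂ ≈ 0.257 rad/s

No external torque acts about the spin axis, so angular momentum is conserved.
ω₂ = I₁ω₁ / I₂ = (10.50)(0.852 rad/s) / (34.80) = 0.2571 rad/s.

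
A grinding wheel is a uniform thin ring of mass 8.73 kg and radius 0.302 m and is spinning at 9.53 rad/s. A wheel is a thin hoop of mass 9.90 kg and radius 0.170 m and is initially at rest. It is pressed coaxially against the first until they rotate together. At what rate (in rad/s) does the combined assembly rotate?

The coupling torques are internal; angular momentum about the shared axis is conserved.
Moments of inertia: I_A = (8.73)(0.302)² = 0.7962 kg·m²; I_B = (9.90)(0.170)² = 0.2861 kg·m².
Taking A's sense as positive: L = (0.7962)(9.53) = 7.588 kg·m²·rad/s.
Combined I = 0.7962 + 0.2861 = 1.082 kg·m².
ω_f = L / I = 7.588 / 1.082 = 7.011 rad/s.

|ω_f| ≈ 7.01 rad/s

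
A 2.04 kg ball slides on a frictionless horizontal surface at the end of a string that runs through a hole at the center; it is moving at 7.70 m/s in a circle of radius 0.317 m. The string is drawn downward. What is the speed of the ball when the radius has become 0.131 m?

v₂ ≈ 18.6 m/s

Central (radial) force ⇒ zero torque about the center ⇒ m v r is constant.
v₂ = v₁ r₁ / r₂ = (7.70)(0.317) / (0.131) = 18.63 m/s.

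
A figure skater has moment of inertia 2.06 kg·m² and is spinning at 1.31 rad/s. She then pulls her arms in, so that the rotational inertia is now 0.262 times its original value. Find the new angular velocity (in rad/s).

ω₂ ≈ 5.00 rad/s

With no external torque about the axis, L is conserved: I₁ω₁ = I₂ω₂.
I₂ = 0.262 × 2.06 = 0.5397 kg·m².
ω₂ = I₁ω₁ / I₂ = (2.060)(1.31 rad/s) / (0.5397) = 5.000 rad/s.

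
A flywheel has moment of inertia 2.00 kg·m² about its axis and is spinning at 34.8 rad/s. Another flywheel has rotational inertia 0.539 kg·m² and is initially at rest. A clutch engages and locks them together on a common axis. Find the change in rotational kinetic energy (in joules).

No external torque acts about the common axis, so total angular momentum is conserved.
Taking A's sense as positive: L = (2.000)(34.8) = 69.60 kg·m²·rad/s.
Combined I = 2.000 + 0.5390 = 2.539 kg·m².
ω_f = L / I = 69.60 / 2.539 = 27.41 rad/s.
KE_i = ½ΣIω² = 1211 J; KE_f = ½(2.539)(27.41)² = 954.0 J.

ΔKE ≈ -257 J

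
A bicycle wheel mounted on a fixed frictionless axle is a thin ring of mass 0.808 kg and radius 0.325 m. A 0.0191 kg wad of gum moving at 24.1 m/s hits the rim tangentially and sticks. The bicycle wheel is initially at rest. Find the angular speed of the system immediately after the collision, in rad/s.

|ω_f| ≈ 1.71 rad/s

About the axle the impulsive forces during the collision are internal, so angular momentum about that axis is conserved.
I_p = (0.808)(0.325)² = 0.08535 kg·m². Taking the sense of the wad of gum's angular momentum as positive, L_{wad} = m v R = (0.0191)(24.1)(0.325) = 0.1496 kg·m²/s.
L_i = 0 + 0.1496 = 0.1496 kg·m²/s.
After sticking, I_f = I_p + m R² = 0.08535 + (0.0191)(0.325)² = 0.08736 kg·m².
ω_f = L_i / I_f = 0.1496 / 0.08736 = 1.712 rad/s.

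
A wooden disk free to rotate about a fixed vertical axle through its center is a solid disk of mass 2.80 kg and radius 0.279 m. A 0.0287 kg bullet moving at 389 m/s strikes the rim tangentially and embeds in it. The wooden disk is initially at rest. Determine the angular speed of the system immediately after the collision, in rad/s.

|ω_f| ≈ 28.0 rad/s

The axle reaction passes through the axle and exerts no torque about it; angular momentum about the axle is conserved through the impact.
I_p = ½(2.80)(0.279)² = 0.1090 kg·m². Taking the sense of the bullet's angular momentum as positive, L_{bullet} = m v R = (0.0287)(389)(0.279) = 3.115 kg·m²/s.
L_i = 0 + 3.115 = 3.115 kg·m²/s.
After sticking, I_f = I_p + m R² = 0.1090 + (0.0287)(0.279)² = 0.1112 kg·m².
ω_f = L_i / I_f = 3.115 / 0.1112 = 28.01 rad/s.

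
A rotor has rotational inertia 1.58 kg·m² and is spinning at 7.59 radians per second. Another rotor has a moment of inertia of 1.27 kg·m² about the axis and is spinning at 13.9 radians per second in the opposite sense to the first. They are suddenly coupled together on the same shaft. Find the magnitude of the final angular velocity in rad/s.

|ω_f| ≈ 1.99 rad/s

The coupling torques are internal; angular momentum about the shared axis is conserved.
Taking A's sense as positive: L = (1.580)(7.59) − (1.270)(13.9) = -5.661 kg·m²·rad/s.
Combined I = 1.580 + 1.270 = 2.850 kg·m².
ω_f = L / I = -5.661 / 2.850 = -1.986 rad/s.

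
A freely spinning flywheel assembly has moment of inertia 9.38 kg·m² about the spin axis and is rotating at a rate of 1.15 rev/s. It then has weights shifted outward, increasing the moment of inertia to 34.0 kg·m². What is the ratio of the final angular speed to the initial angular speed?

ω₂/ω₁ ≈ 0.276

With no external torque about the axis, L is conserved: I₁ω₁ = I₂ω₂.
ω₂/ω₁ = I₁/I₂ = 9.380 / 34.00 = 0.2759.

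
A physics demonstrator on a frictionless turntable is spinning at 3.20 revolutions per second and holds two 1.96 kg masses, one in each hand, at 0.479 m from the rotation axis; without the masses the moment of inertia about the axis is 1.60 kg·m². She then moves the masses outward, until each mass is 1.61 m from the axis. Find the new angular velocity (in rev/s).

ω₂ ≈ 0.680 rev/s

With no external torque about the axis, L is conserved: I₁ω₁ = I₂ω₂.
I₁ = 1.60 + 2(1.96)(0.479)² = 2.499 kg·m²; I₂ = 1.60 + 2(1.96)(1.61)² = 11.76 kg·m².
ω₂ = I₁ω₁ / I₂ = (2.499)(3.20 rev/s) / (11.76) = 0.6801 rev/s.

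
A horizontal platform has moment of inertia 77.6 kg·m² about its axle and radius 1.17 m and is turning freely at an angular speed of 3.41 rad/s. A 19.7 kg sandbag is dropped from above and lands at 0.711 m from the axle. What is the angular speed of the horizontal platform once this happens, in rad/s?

No external torque acts about the axle; L_before = L_after.
Added inertia Σmr² = (19.7)(0.711)² = 9.959 kg·m²; I_f = 77.60 + 9.959 = 87.56 kg·m².
ω_f = I_p ω_i / I_f = (77.60)(3.41) / 87.56 = 3.022 rad/s.

ω_f ≈ 3.02 rad/s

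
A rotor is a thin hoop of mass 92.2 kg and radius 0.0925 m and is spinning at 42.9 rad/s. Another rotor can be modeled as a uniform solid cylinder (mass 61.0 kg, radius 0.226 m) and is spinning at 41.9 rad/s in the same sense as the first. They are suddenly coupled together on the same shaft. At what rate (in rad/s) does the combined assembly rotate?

No external torque acts about the common axis, so total angular momentum is conserved.
Moments of inertia: I_A = (92.2)(0.0925)² = 0.7889 kg·m²; I_B = ½(61.0)(0.226)² = 1.558 kg·m².
Taking A's sense as positive: L = (0.7889)(42.9) + (1.558)(41.9) = 99.12 kg·m²·rad/s.
Combined I = 0.7889 + 1.558 = 2.347 kg·m².
ω_f = L / I = 99.12 / 2.347 = 42.24 rad/s.

|ω_f| ≈ 42.2 rad/s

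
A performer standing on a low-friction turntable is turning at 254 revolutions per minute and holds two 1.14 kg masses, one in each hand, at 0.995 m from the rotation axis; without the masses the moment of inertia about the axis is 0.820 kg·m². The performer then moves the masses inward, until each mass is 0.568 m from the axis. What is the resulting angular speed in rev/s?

ω₂ ≈ 8.37 rev/s

With no external torque about the axis, L is conserved: I₁ω₁ = I₂ω₂.
I₁ = 0.820 + 2(1.14)(0.995)² = 3.077 kg·m²; I₂ = 0.820 + 2(1.14)(0.568)² = 1.556 kg·m².
ω₂ = I₁ω₁ / I₂ = (3.077)(254 rpm) / (1.556) = 502.5 rpm = 8.374 rev/s.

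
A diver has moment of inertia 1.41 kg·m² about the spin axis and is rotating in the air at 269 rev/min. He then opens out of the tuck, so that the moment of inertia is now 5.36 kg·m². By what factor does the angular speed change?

With no external torque about the axis, L is conserved: I₁ω₁ = I₂ω₂.
ω₂/ω₁ = I₁/I₂ = 1.410 / 5.360 = 0.2631.

ω₂/ω₁ ≈ 0.263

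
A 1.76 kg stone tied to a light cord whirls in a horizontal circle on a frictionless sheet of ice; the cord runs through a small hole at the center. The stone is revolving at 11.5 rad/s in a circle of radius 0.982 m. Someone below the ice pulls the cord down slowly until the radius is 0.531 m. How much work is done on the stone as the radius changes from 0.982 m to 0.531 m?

W ≈ 272 J

The constraining force is radial, so m r² ω about the center is conserved.
ω₂ = ω₁ (r₁/r₂)² = (11.5)(0.982/0.531)² = 39.33 rad/s.
W = ΔKE = ½m(v₂² − v₁²) = 271.6 J.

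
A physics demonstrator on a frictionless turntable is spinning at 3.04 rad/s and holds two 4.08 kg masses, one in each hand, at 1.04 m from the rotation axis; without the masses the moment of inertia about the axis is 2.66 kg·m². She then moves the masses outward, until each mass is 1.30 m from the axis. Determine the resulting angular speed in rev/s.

Angular momentum about the spin axis is conserved since the torque about it is zero.
I₁ = 2.66 + 2(4.08)(1.04)² = 11.49 kg·m²; I₂ = 2.66 + 2(4.08)(1.30)² = 16.45 kg·m².
ω₂ = I₁ω₁ / I₂ = (11.49)(3.04 rad/s) / (16.45) = 2.123 rad/s = 0.3378 rev/s.

ω₂ ≈ 0.338 rev/s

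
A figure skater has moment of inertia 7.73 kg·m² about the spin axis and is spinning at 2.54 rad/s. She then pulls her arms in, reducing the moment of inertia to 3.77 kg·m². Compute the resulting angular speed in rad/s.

ω₂ ≈ 5.21 rad/s

With no external torque about the axis, L is conserved: I₁ω₁ = I₂ω₂.
ω₂ = I₁ω₁ / I₂ = (7.730)(2.54 rad/s) / (3.770) = 5.208 rad/s.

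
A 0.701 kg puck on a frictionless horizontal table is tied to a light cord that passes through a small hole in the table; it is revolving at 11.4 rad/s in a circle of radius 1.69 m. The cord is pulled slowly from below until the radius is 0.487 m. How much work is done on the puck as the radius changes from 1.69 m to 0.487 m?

W ≈ 1440 J

No torque about the axis ⇒ m r₁² ω₁ = m r₂² ω₂.
ω₂ = ω₁ (r₁/r₂)² = (11.4)(1.69/0.487)² = 137.3 rad/s.
W = ΔKE = ½m(v₂² − v₁²) = 1437 J.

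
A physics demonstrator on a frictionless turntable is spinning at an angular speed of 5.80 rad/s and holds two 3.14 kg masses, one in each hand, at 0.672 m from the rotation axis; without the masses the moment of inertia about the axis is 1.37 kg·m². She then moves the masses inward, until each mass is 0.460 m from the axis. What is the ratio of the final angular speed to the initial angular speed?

Angular momentum about the spin axis is conserved since the torque about it is zero.
I₁ = 1.37 + 2(3.14)(0.672)² = 4.206 kg·m²; I₂ = 1.37 + 2(3.14)(0.460)² = 2.699 kg·m².
ω₂/ω₁ = I₁/I₂ = 4.206 / 2.699 = 1.558.

ω₂/ω₁ ≈ 1.56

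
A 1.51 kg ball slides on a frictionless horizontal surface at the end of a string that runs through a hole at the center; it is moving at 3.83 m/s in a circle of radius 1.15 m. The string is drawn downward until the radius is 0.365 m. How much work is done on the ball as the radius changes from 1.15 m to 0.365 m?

W ≈ 98.9 J

Central (radial) force ⇒ zero torque about the center ⇒ m v r is constant.
v₂ = v₁ r₁ / r₂ = (3.83)(1.15) / (0.365) = 12.07 m/s.
W = ΔKE = ½m(v₂² − v₁²) = 98.86 J.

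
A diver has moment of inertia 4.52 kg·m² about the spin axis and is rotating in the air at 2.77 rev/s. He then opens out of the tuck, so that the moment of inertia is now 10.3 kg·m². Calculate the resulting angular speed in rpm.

ω₂ ≈ 72.9 rpm

Angular momentum about the spin axis is conserved since the torque about it is zero.
ω₂ = I₁ω₁ / I₂ = (4.520)(2.77 rev/s) / (10.30) = 1.216 rev/s = 72.93 rpm.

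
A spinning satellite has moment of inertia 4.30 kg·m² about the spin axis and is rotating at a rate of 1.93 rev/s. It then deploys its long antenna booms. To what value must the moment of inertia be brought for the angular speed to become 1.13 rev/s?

I₂ ≈ 7.34 kg·m²

No external torque acts about the spin axis, so angular momentum is conserved.
I₂ = I₁ω₁ / ω₂ = (4.30)(1.93) / (1.13) = 7.344 kg·m².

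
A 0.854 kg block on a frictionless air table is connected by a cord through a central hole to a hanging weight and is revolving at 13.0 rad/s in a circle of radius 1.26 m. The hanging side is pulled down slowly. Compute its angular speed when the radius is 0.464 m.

ω₂ ≈ 95.9 rad/s

No torque about the axis ⇒ m r₁² ω₁ = m r₂² ω₂.
ω₂ = ω₁ (r₁/r₂)² = (13.0)(1.26/0.464)² = 95.86 rad/s.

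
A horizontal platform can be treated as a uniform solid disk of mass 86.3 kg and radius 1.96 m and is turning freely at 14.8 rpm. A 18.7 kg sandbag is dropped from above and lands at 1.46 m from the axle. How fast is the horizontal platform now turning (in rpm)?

ω_f ≈ 11.9 rpm

The added mass arrives with no angular momentum about the axle, and any external torque about the axle is negligible, so the system's angular momentum is conserved.
I_p = ½(86.3)(1.96)² = 165.8 kg·m².
Added inertia Σmr² = (18.7)(1.46)² = 39.86 kg·m²; I_f = 165.8 + 39.86 = 205.6 kg·m².
ω_f = I_p ω_i / I_f = (165.8)(14.8) / 205.6 = 11.93 rpm.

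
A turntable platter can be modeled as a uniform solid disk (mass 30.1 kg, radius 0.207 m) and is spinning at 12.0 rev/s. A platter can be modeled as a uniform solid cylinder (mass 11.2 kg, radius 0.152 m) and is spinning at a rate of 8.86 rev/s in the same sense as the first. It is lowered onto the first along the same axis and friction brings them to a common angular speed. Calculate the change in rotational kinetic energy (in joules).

ΔKE ≈ -21.0 J

The coupling torques are internal; angular momentum about the shared axis is conserved.
Moments of inertia: I_A = ½(30.1)(0.207)² = 0.6449 kg·m²; I_B = ½(11.2)(0.152)² = 0.1294 kg·m².
Taking A's sense as positive: L = (0.6449)(12.0) + (0.1294)(8.86) = 8.885 kg·m²·rev/s.
Combined I = 0.6449 + 0.1294 = 0.7743 kg·m².
ω_f = L / I = 8.885 / 0.7743 = 11.48 rev/s.
KE_i = ½ΣIω² = 2034 J; KE_f = ½(0.7743)(72.10)² = 2013 J.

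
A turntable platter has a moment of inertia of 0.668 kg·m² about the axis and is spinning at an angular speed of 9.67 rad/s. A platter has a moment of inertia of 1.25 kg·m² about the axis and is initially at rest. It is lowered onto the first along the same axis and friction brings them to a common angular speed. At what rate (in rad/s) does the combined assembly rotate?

|ω_f| ≈ 3.37 rad/s

The coupling torques are internal; angular momentum about the shared axis is conserved.
Taking A's sense as positive: L = (0.6680)(9.67) = 6.460 kg·m²·rad/s.
Combined I = 0.6680 + 1.250 = 1.918 kg·m².
ω_f = L / I = 6.460 / 1.918 = 3.368 rad/s.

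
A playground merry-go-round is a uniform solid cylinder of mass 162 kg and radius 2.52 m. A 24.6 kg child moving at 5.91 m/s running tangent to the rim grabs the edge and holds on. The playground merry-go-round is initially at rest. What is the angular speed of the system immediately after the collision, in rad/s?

About the axle the impulsive forces during the collision are internal, so angular momentum about that axis is conserved.
I_p = ½(162)(2.52)² = 514.4 kg·m². Taking the sense of the child's angular momentum as positive, L_{child} = m v R = (24.6)(5.91)(2.52) = 366.4 kg·m²/s.
L_i = 0 + 366.4 = 366.4 kg·m²/s.
After sticking, I_f = I_p + m R² = 514.4 + (24.6)(2.52)² = 670.6 kg·m².
ω_f = L_i / I_f = 366.4 / 670.6 = 0.5463 rad/s.

|ω_f| ≈ 0.546 rad/s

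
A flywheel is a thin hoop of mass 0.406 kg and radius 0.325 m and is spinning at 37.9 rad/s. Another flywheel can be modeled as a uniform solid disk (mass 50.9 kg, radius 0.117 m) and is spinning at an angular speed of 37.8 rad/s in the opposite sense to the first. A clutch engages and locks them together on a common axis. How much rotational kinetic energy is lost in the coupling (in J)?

The coupling torques are internal; angular momentum about the shared axis is conserved.
Moments of inertia: I_A = (0.406)(0.325)² = 0.04288 kg·m²; I_B = ½(50.9)(0.117)² = 0.3484 kg·m².
Taking A's sense as positive: L = (0.04288)(37.9) − (0.3484)(37.8) = -11.54 kg·m²·rad/s.
Combined I = 0.04288 + 0.3484 = 0.3913 kg·m².
ω_f = L / I = -11.54 / 0.3913 = -29.50 rad/s.
KE_i = ½ΣIω² = 279.7 J; KE_f = ½(0.3913)(29.50)² = 170.3 J.

ΔKE lost ≈ 109 J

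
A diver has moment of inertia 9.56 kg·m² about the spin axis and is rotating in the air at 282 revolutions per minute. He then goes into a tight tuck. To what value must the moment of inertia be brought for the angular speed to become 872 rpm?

I₂ ≈ 3.09 kg·m²

Angular momentum about the spin axis is conserved since the torque about it is zero.
I₂ = I₁ω₁ / ω₂ = (9.56)(282) / (872) = 3.092 kg·m².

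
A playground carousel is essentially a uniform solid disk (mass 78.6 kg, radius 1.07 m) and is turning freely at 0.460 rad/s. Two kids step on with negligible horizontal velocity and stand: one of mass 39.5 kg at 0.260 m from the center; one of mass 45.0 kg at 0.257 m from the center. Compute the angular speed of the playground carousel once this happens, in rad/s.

The added mass arrives with no angular momentum about the center, and any external torque about the center is negligible, so the system's angular momentum is conserved.
I_p = ½(78.6)(1.07)² = 44.99 kg·m².
Added inertia Σmr² = (39.5)(0.260)² + (45.0)(0.257)² = 5.642 kg·m²; I_f = 44.99 + 5.642 = 50.64 kg·m².
ω_f = I_p ω_i / I_f = (44.99)(0.460) / 50.64 = 0.4087 rad/s.

ω_f ≈ 0.409 rad/s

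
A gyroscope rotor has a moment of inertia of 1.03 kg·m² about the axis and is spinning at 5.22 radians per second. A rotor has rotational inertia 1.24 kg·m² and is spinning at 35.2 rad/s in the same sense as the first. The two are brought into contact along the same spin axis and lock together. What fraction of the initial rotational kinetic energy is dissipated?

No external torque acts about the common axis, so total angular momentum is conserved.
Taking A's sense as positive: L = (1.030)(5.22) + (1.240)(35.2) = 49.02 kg·m²·rad/s.
Combined I = 1.030 + 1.240 = 2.270 kg·m².
ω_f = L / I = 49.02 / 2.270 = 21.60 rad/s.
KE_i = ½ΣIω² = 782.2 J; KE_f = ½(2.270)(21.60)² = 529.4 J.
Fraction dissipated = (KE_i − KE_f)/KE_i = 0.3232.

fraction ≈ 0.323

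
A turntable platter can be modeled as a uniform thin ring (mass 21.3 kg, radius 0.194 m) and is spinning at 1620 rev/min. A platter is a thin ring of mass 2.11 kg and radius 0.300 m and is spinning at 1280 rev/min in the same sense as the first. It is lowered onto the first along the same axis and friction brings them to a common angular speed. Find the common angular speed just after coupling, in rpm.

No external torque acts about the common axis, so total angular momentum is conserved.
Moments of inertia: I_A = (21.3)(0.194)² = 0.8016 kg·m²; I_B = (2.11)(0.300)² = 0.1899 kg·m².
Taking A's sense as positive: L = (0.8016)(1620) + (0.1899)(1280) = 1542 kg·m²·rpm.
Combined I = 0.8016 + 0.1899 = 0.9915 kg·m².
ω_f = L / I = 1542 / 0.9915 = 1555 rpm.

|ω_f| ≈ 1550 rpm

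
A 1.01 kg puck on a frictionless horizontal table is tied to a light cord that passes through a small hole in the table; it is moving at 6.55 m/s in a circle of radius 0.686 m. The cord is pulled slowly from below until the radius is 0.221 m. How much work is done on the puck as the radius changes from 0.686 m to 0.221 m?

W ≈ 187 J

Central (radial) force ⇒ zero torque about the center ⇒ m v r is constant.
v₂ = v₁ r₁ / r₂ = (6.55)(0.686) / (0.221) = 20.33 m/s.
W = ΔKE = ½m(v₂² − v₁²) = 187.1 J.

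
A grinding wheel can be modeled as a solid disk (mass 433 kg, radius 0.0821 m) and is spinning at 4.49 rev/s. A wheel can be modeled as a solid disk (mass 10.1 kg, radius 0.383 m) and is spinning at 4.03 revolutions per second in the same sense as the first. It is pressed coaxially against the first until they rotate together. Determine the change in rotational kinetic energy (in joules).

The coupling torques are internal; angular momentum about the shared axis is conserved.
Moments of inertia: I_A = ½(433)(0.0821)² = 1.459 kg·m²; I_B = ½(10.1)(0.383)² = 0.7408 kg·m².
Taking A's sense as positive: L = (1.459)(4.49) + (0.7408)(4.03) = 9.538 kg·m²·rev/s.
Combined I = 1.459 + 0.7408 = 2.200 kg·m².
ω_f = L / I = 9.538 / 2.200 = 4.335 rev/s.
KE_i = ½ΣIω² = 818.2 J; KE_f = ½(2.200)(27.24)² = 816.1 J.

ΔKE ≈ -2.05 J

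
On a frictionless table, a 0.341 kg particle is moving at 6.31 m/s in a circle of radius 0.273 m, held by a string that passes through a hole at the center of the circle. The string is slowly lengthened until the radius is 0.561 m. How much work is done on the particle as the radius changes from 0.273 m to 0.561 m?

W ≈ -5.18 J

The only horizontal force on the mass is along the cord (radial), so it exerts no torque about the hole and angular momentum m v r is conserved.
v₂ = v₁ r₁ / r₂ = (6.31)(0.273) / (0.561) = 3.071 m/s.
W = ΔKE = ½m(v₂² − v₁²) = -5.181 J.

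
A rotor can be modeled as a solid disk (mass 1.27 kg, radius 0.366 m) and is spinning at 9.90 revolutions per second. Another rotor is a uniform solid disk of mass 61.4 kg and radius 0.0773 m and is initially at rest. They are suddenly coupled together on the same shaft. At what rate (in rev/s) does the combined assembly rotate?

No external torque acts about the common axis, so total angular momentum is conserved.
Moments of inertia: I_A = ½(1.27)(0.366)² = 0.08506 kg·m²; I_B = ½(61.4)(0.0773)² = 0.1834 kg·m².
Taking A's sense as positive: L = (0.08506)(9.90) = 0.8421 kg·m²·rev/s.
Combined I = 0.08506 + 0.1834 = 0.2685 kg·m².
ω_f = L / I = 0.8421 / 0.2685 = 3.136 rev/s.

|ω_f| ≈ 3.14 rev/s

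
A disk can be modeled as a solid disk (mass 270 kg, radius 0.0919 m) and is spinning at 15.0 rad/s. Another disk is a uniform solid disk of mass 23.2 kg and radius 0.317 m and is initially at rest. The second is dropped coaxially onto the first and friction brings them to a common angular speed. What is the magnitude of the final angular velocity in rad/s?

No external torque acts about the common axis, so total angular momentum is conserved.
Moments of inertia: I_A = ½(270)(0.0919)² = 1.140 kg·m²; I_B = ½(23.2)(0.317)² = 1.166 kg·m².
Taking A's sense as positive: L = (1.140)(15.0) = 17.10 kg·m²·rad/s.
Combined I = 1.140 + 1.166 = 2.306 kg·m².
ω_f = L / I = 17.10 / 2.306 = 7.417 rad/s.

|ω_f| ≈ 7.42 rad/s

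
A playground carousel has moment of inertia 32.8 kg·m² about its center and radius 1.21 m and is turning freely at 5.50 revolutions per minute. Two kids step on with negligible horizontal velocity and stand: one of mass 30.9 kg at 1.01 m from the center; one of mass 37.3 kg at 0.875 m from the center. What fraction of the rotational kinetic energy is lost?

fraction ≈ 0.647

No external torque acts about the center; L_before = L_after.
Added inertia Σmr² = (30.9)(1.01)² + (37.3)(0.875)² = 60.08 kg·m²; I_f = 32.80 + 60.08 = 92.88 kg·m².
ω_f = I_p ω_i / I_f = (32.80)(5.50) / 92.88 = 1.942 rpm.
KE_i = ½(32.80)(0.5760 rad/s)² = 5.440 J; KE_f = ½(92.88)(0.2034)² = 1.921 J.
Fraction lost = 0.6469.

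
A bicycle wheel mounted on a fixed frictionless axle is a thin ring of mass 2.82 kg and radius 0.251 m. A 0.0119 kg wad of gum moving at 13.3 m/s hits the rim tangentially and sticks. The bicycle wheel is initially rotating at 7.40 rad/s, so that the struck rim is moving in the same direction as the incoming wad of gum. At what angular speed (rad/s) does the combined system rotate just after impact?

|ω_f| ≈ 7.59 rad/s

About the axle the impulsive forces during the collision are internal, so angular momentum about that axis is conserved.
I_p = (2.82)(0.251)² = 0.1777 kg·m². Taking the sense of the wad of gum's angular momentum as positive, L_{wad} = m v R = (0.0119)(13.3)(0.251) = 0.03973 kg·m²/s.
L_i = +I_p ω_p + m v R = +(0.1777)(7.40) + 0.03973 = 1.354 kg·m²/s.
After sticking, I_f = I_p + m R² = 0.1777 + (0.0119)(0.251)² = 0.1784 kg·m².
ω_f = L_i / I_f = 1.354 / 0.1784 = 7.592 rad/s.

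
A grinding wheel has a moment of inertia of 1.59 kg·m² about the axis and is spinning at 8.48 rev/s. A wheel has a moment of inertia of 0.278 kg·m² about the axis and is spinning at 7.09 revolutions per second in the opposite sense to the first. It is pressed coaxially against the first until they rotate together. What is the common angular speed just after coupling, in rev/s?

The coupling torques are internal; angular momentum about the shared axis is conserved.
Taking A's sense as positive: L = (1.590)(8.48) − (0.2780)(7.09) = 11.51 kg·m²·rev/s.
Combined I = 1.590 + 0.2780 = 1.868 kg·m².
ω_f = L / I = 11.51 / 1.868 = 6.163 rev/s.

|ω_f| ≈ 6.16 rev/s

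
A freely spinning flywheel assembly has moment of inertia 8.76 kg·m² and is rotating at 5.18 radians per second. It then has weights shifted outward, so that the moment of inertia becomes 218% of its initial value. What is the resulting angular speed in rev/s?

Angular momentum about the spin axis is conserved since the torque about it is zero.
I₂ = 2.18 × 8.76 = 19.10 kg·m².
ω₂ = I₁ω₁ / I₂ = (8.760)(5.18 rad/s) / (19.10) = 2.376 rad/s = 0.3782 rev/s.

ω₂ ≈ 0.378 rev/s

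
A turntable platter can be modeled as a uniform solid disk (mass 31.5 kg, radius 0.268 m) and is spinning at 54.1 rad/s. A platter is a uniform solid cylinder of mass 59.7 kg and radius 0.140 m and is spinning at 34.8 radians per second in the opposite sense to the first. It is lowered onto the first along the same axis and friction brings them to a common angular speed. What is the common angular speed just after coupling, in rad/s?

|ω_f| ≈ 23.8 rad/s

The coupling torques are internal; angular momentum about the shared axis is conserved.
Moments of inertia: I_A = ½(31.5)(0.268)² = 1.131 kg·m²; I_B = ½(59.7)(0.140)² = 0.5851 kg·m².
Taking A's sense as positive: L = (1.131)(54.1) − (0.5851)(34.8) = 40.84 kg·m²·rad/s.
Combined I = 1.131 + 0.5851 = 1.716 kg·m².
ω_f = L / I = 40.84 / 1.716 = 23.80 rad/s.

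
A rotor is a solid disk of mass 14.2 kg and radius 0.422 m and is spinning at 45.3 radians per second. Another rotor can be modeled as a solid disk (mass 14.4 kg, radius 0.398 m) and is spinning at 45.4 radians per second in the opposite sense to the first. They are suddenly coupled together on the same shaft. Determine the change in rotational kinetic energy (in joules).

The coupling torques are internal; angular momentum about the shared axis is conserved.
Moments of inertia: I_A = ½(14.2)(0.422)² = 1.264 kg·m²; I_B = ½(14.4)(0.398)² = 1.141 kg·m².
Taking A's sense as positive: L = (1.264)(45.3) − (1.141)(45.4) = 5.498 kg·m²·rad/s.
Combined I = 1.264 + 1.141 = 2.405 kg·m².
ω_f = L / I = 5.498 / 2.405 = 2.286 rad/s.
KE_i = ½ΣIω² = 2473 J; KE_f = ½(2.405)(2.286)² = 6.285 J.

ΔKE ≈ -2470 J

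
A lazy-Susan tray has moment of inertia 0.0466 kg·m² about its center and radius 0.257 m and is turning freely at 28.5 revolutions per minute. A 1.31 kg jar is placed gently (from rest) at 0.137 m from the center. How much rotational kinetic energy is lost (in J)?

No external torque acts about the center; L_before = L_after.
Added inertia Σmr² = (1.31)(0.137)² = 0.02459 kg·m²; I_f = 0.04660 + 0.02459 = 0.07119 kg·m².
ω_f = I_p ω_i / I_f = (0.04660)(28.5) / 0.07119 = 18.66 rpm.
KE_i = ½(0.04660)(2.985 rad/s)² = 0.2075 J; KE_f = ½(0.07119)(1.954)² = 0.1359 J.

energy lost ≈ 0.0717 J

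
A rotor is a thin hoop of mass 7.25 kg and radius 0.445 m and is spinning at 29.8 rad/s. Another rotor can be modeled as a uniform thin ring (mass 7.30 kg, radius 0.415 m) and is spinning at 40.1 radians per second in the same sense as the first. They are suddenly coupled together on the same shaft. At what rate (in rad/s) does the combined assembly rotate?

|ω_f| ≈ 34.6 rad/s

The coupling torques are internal; angular momentum about the shared axis is conserved.
Moments of inertia: I_A = (7.25)(0.445)² = 1.436 kg·m²; I_B = (7.30)(0.415)² = 1.257 kg·m².
Taking A's sense as positive: L = (1.436)(29.8) + (1.257)(40.1) = 93.20 kg·m²·rad/s.
Combined I = 1.436 + 1.257 = 2.693 kg·m².
ω_f = L / I = 93.20 / 2.693 = 34.61 rad/s.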